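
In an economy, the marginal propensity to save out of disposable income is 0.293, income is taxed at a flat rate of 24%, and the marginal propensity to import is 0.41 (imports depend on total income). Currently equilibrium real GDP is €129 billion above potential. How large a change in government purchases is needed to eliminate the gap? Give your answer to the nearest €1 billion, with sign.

−€113 billion

MPC = 1 − MPS = 1 − 0.293 = 0.707.
Spending multiplier = 1/(1 − c(1−t) + m) = 1/(1 − 0.707×0.76 + 0.41) = 1/0.87268 ≈ 1.146.
Need ΔY = −€129 billion, so ΔG = ΔY/k = (−€129 billion) × 0.87268 ≈ −€113 billion.
The government should cut government purchases by €113 billion.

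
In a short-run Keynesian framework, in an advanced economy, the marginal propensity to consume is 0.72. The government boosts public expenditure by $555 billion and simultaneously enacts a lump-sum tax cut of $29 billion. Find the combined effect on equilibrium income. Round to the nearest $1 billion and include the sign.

+$2,057 billion

Expenditure multiplier = 1/(1 − MPC) = 1/(1 − 0.72) = 1/0.28 ≈ 3.571.
ΔG contributes k·ΔG = (+$555 billion) / 0.28 ≈ +$1,982.1 billion.
ΔT of −$29 billion changes first-round spending by −c·ΔT = +$20.88 billion, contributing k·(−c·ΔT) = (+$20.88 billion) / 0.28 ≈ +$74.6 billion.
Net ΔY = k(ΔG − c·ΔT) = (+$575.88 billion) / 0.28 ≈ +$2,057 billion.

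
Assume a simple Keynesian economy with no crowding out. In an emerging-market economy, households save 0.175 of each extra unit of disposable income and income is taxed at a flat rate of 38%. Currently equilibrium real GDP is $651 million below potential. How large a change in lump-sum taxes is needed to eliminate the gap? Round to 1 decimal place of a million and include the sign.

MPC = 1 − MPS = 1 − 0.175 = 0.825.
Spending multiplier = 1/(1 − c(1−t)) = 1/(1 − 0.825×0.62) = 1/0.4885 ≈ 2.047.
Tax multiplier = −c·k = −0.825/0.4885 ≈ −1.689. Need ΔY = +$651 million, so ΔT = ΔY/(−c·k) = −(+$651 million) × 0.4885 / 0.825 ≈ −$385.5 million.
The government should cut lump-sum taxes by $385.5 million.

−$385.5 million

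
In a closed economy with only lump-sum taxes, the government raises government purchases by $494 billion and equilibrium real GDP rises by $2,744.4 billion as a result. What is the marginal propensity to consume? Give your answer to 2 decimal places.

0.82

Implied spending multiplier k = ΔY/ΔG = 2,744.4/494 ≈ 5.5555.
Since k = 1/(1 − MPC), MPC = 1 − 1/k = 1 − ΔG/ΔY = 1 − 494/2,744.4 ≈ 0.82.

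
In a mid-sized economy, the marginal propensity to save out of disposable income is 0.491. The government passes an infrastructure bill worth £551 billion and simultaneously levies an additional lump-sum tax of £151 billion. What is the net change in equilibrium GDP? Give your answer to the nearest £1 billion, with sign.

MPC = 1 − MPS = 1 − 0.491 = 0.509.
Expenditure multiplier = 1/(1 − MPC) = 1/(1 − 0.509) = 1/0.491 ≈ 2.037.
ΔG contributes k·ΔG = (+£551 billion) / 0.491 ≈ +£1,122.2 billion.
ΔT of +£151 billion changes first-round spending by −c·ΔT = −£76.859 billion, contributing k·(−c·ΔT) = (−£76.859 billion) / 0.491 ≈ −£156.5 billion.
Net ΔY = k(ΔG − c·ΔT) = (+£474.141 billion) / 0.491 ≈ +£966 billion.

+£966 billion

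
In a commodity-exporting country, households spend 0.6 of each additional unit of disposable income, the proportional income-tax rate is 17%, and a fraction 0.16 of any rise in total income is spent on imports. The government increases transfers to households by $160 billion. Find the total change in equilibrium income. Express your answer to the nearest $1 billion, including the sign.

The transfer change shifts disposable income by +$160 billion, so first-round consumption changes by c·ΔTR = 0.6 × (+$160 billion) = +$96 billion.
Expenditure multiplier = 1/(1 − c(1−t) + m) = 1/(1 − 0.6×0.83 + 0.16) = 1/0.662 ≈ 1.511.
The transfer multiplier is c × k ≈ 0.906, so ΔY = k × (c·ΔTR) = (+$96 billion) / 0.662 ≈ +$145 billion.

+$145 billion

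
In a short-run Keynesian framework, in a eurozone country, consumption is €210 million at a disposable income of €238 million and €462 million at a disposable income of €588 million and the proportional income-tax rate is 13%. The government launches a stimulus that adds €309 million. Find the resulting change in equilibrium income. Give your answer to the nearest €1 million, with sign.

MPC = ΔC/ΔYd = (462 − 210)/(588 − 238) = 252/350 = 0.72.
Spending multiplier = 1/(1 − c(1−t)) = 1/(1 − 0.72×0.87) = 1/0.3736 ≈ 2.677.
ΔY = k × ΔG = (+€309 million) / 0.3736 ≈ +€827 million.

+€827 million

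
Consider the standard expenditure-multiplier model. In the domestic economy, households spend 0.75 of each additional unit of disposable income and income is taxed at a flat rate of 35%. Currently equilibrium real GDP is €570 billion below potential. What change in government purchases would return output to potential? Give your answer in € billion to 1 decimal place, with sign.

Spending multiplier = 1/(1 − c(1−t)) = 1/(1 − 0.75×0.65) = 1/0.5125 ≈ 1.951.
Need ΔY = +€570 billion, so ΔG = ΔY/k = (+€570 billion) × 0.5125 ≈ +€292.1 billion.
The government should increase government purchases by €292.1 billion.

+€292.1 billion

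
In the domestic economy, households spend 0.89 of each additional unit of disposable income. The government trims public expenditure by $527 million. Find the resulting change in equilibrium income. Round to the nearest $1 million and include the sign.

Spending multiplier = 1/(1 − MPC) = 1/(1 − 0.89) = 1/0.11 ≈ 9.091.
ΔY = k × ΔG = (−$527 million) / 0.11 ≈ −$4,791 million.

−$4,791 million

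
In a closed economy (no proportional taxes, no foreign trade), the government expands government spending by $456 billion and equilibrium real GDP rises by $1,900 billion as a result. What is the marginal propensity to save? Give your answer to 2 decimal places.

Implied spending multiplier k = ΔY/ΔG = 1,900/456 ≈ 4.1667.
Since k = 1/(1 − MPC), MPC = 1 − 1/k = 1 − ΔG/ΔY = 1 − 456/1,900 = 0.76.
MPS = 1 − MPC = 0.24.

0.24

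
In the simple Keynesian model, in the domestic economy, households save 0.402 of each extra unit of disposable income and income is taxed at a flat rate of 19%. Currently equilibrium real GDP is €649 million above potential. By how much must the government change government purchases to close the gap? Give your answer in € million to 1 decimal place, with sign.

−€334.6 million

MPC = 1 − MPS = 1 − 0.402 = 0.598.
Spending multiplier = 1/(1 − c(1−t)) = 1/(1 − 0.598×0.81) = 1/0.51562 ≈ 1.939.
Need ΔY = −€649 million, so ΔG = ΔY/k = (−€649 million) × 0.51562 ≈ −€334.6 million.
The government should cut government purchases by €334.6 million.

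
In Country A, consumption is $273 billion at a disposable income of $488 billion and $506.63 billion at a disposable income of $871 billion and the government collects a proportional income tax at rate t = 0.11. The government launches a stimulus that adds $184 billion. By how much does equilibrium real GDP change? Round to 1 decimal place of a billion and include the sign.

MPC = ΔC/ΔYd = (506.63 − 273)/(871 − 488) = 233.63/383 = 0.61.
Expenditure multiplier = 1/(1 − c(1−t)) = 1/(1 − 0.61×0.89) = 1/0.4571 ≈ 2.188.
ΔY = k × ΔG = (+$184 billion) / 0.4571 ≈ +$402.5 billion.

+$402.5 billion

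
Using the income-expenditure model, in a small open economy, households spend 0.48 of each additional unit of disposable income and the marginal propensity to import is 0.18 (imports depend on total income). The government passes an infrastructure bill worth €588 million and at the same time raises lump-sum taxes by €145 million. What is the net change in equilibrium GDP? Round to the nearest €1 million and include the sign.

+€741 million

Expenditure multiplier = 1/(1 − c + m) = 1/(1 − 0.48 + 0.18) = 1/0.7 ≈ 1.429.
ΔG contributes k·ΔG = (+€588 million) / 0.7 = +€840 million.
ΔT of +€145 million changes first-round spending by −c·ΔT = −€69.6 million, contributing k·(−c·ΔT) = (−€69.6 million) / 0.7 ≈ −€99.4 million.
Net ΔY = k(ΔG − c·ΔT) = (+€518.4 million) / 0.7 ≈ +€741 million.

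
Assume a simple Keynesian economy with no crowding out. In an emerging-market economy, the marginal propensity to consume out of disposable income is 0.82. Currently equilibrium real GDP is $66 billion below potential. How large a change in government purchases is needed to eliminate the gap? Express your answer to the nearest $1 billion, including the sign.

Spending multiplier = 1/(1 − MPC) = 1/(1 − 0.82) = 1/0.18 ≈ 5.556.
Need ΔY = +$66 billion, so ΔG = ΔY/k = (+$66 billion) × 0.18 ≈ +$12 billion.
The government should increase government purchases by $12 billion.

+$12 billion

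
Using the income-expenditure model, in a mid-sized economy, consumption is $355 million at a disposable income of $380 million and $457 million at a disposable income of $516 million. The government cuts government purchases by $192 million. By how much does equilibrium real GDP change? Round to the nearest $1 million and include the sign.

−$768 million

MPC = ΔC/ΔYd = (457 − 355)/(516 − 380) = 102/136 = 0.75.
Expenditure multiplier = 1/(1 − MPC) = 1/(1 − 0.75) = 1/0.25 = 4.
ΔY = k × ΔG = (−$192 million) / 0.25 = −$768 million.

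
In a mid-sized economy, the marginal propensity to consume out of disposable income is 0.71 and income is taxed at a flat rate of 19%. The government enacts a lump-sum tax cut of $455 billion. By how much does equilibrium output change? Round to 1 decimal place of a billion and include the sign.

+$760.3 billion

A lump-sum tax change of −$455 billion shifts disposable income by +$455 billion; first-round consumption changes by −c × ΔT = −0.71 × (−$455 billion) = +$323.05 billion.
Expenditure multiplier = 1/(1 − c(1−t)) = 1/(1 − 0.71×0.81) = 1/0.4249 ≈ 2.353.
The tax multiplier is −c × k ≈ −1.671, so ΔY = k × (−c·ΔT) = (+$323.05 billion) / 0.4249 ≈ +$760.3 billion.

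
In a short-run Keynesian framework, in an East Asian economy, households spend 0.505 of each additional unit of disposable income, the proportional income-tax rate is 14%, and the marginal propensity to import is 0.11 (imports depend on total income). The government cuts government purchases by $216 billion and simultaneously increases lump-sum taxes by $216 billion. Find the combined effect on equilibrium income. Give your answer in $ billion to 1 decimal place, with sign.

Expenditure multiplier = 1/(1 − c(1−t) + m) = 1/(1 − 0.505×0.86 + 0.11) = 1/0.6757 ≈ 1.48.
ΔG contributes k·ΔG = (−$216 billion) / 0.6757 ≈ −$319.7 billion.
ΔT of +$216 billion changes first-round spending by −c·ΔT = −$109.08 billion, contributing k·(−c·ΔT) = (−$109.08 billion) / 0.6757 ≈ −$161.4 billion.
Net ΔY = k(ΔG − c·ΔT) = (−$325.08 billion) / 0.6757 ≈ −$481.1 billion.

−$481.1 billion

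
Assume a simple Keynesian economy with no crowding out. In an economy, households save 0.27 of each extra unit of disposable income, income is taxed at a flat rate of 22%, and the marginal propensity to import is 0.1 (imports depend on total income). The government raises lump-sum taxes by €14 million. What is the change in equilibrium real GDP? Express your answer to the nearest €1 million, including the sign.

MPC = 1 − MPS = 1 − 0.27 = 0.73.
A lump-sum tax change of +€14 million shifts disposable income by −€14 million; first-round consumption changes by −c × ΔT = −0.73 × (+€14 million) = −€10.22 million.
Expenditure multiplier = 1/(1 − c(1−t) + m) = 1/(1 − 0.73×0.78 + 0.1) = 1/0.5306 ≈ 1.885.
The tax multiplier is −c × k ≈ −1.376, so ΔY = k × (−c·ΔT) = (−€10.22 million) / 0.5306 ≈ −€19 million.

−€19 million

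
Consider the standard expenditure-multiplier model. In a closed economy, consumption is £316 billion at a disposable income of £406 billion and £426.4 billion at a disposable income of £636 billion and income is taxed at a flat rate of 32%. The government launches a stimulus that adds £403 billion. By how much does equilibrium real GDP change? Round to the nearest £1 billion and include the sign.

+£598 billion

MPC = ΔC/ΔYd = (426.4 − 316)/(636 − 406) = 110.4/230 = 0.48.
Spending multiplier = 1/(1 − c(1−t)) = 1/(1 − 0.48×0.68) = 1/0.6736 ≈ 1.485.
ΔY = k × ΔG = (+£403 billion) / 0.6736 ≈ +£598 billion.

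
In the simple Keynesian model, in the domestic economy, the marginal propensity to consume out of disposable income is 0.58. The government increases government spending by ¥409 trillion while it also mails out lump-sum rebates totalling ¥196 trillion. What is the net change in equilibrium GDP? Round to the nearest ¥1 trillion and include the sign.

+¥1,244 trillion

Expenditure multiplier = 1/(1 − MPC) = 1/(1 − 0.58) = 1/0.42 ≈ 2.381.
ΔG contributes k·ΔG = (+¥409 trillion) / 0.42 ≈ +¥973.8 trillion.
ΔT of −¥196 trillion changes first-round spending by −c·ΔT = +¥113.68 trillion, contributing k·(−c·ΔT) = (+¥113.68 trillion) / 0.42 ≈ +¥270.7 trillion.
Net ΔY = k(ΔG − c·ΔT) = (+¥522.68 trillion) / 0.42 ≈ +¥1,244 trillion.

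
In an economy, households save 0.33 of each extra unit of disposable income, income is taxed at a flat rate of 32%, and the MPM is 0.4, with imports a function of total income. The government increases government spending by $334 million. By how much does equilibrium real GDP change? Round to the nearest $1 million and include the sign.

+$354 million

MPC = 1 − MPS = 1 − 0.33 = 0.67.
Government-spending multiplier = 1/(1 − c(1−t) + m) = 1/(1 − 0.67×0.68 + 0.4) = 1/0.9444 ≈ 1.059.
ΔY = k × ΔG = (+$334 million) / 0.9444 ≈ +$354 million.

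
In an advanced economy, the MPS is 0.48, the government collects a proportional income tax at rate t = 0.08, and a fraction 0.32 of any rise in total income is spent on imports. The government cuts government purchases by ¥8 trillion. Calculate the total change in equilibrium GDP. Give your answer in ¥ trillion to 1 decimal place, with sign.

MPC = 1 − MPS = 1 − 0.48 = 0.52.
Government-spending multiplier = 1/(1 − c(1−t) + m) = 1/(1 − 0.52×0.92 + 0.32) = 1/0.8416 ≈ 1.188.
ΔY = k × ΔG = (−¥8 trillion) / 0.8416 ≈ −¥9.5 trillion.

−¥9.5 trillion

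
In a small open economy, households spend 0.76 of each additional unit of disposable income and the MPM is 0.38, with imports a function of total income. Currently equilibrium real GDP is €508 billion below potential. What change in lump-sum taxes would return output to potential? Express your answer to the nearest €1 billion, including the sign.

−€414 billion

Spending multiplier = 1/(1 − c + m) = 1/(1 − 0.76 + 0.38) = 1/0.62 ≈ 1.613.
Tax multiplier = −c·k = −0.76/0.62 ≈ −1.226. Need ΔY = +€508 billion, so ΔT = ΔY/(−c·k) = −(+€508 billion) × 0.62 / 0.76 ≈ −€414 billion.
The government should cut lump-sum taxes by €414 billion.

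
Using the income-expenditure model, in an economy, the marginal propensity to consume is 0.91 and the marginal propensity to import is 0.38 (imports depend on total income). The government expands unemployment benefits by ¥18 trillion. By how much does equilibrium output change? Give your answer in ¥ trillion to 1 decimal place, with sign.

The transfer change shifts disposable income by +¥18 trillion, so first-round consumption changes by c·ΔTR = 0.91 × (+¥18 trillion) = +¥16.38 trillion.
Expenditure multiplier = 1/(1 − c + m) = 1/(1 − 0.91 + 0.38) = 1/0.47 ≈ 2.128.
The transfer multiplier is c × k ≈ 1.936, so ΔY = k × (c·ΔTR) = (+¥16.38 trillion) / 0.47 ≈ +¥34.9 trillion.

+¥34.9 trillion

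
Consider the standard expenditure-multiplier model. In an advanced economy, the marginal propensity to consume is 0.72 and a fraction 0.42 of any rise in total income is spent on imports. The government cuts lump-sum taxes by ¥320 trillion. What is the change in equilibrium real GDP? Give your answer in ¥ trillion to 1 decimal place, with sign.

+¥329.1 trillion

A lump-sum tax change of −¥320 trillion shifts disposable income by +¥320 trillion; first-round consumption changes by −c × ΔT = −0.72 × (−¥320 trillion) = +¥230.4 trillion.
Expenditure multiplier = 1/(1 − c + m) = 1/(1 − 0.72 + 0.42) = 1/0.7 ≈ 1.429.
The tax multiplier is −c × k ≈ −1.029, so ΔY = k × (−c·ΔT) = (+¥230.4 trillion) / 0.7 ≈ +¥329.1 trillion.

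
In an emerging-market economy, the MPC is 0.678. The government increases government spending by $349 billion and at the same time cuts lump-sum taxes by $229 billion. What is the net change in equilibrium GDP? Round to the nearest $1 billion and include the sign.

+$1,566 billion

Expenditure multiplier = 1/(1 − MPC) = 1/(1 − 0.678) = 1/0.322 ≈ 3.106.
ΔG contributes k·ΔG = (+$349 billion) / 0.322 ≈ +$1,083.9 billion.
ΔT of −$229 billion changes first-round spending by −c·ΔT = +$155.262 billion, contributing k·(−c·ΔT) = (+$155.262 billion) / 0.322 ≈ +$482.2 billion.
Net ΔY = k(ΔG − c·ΔT) = (+$504.262 billion) / 0.322 ≈ +$1,566 billion.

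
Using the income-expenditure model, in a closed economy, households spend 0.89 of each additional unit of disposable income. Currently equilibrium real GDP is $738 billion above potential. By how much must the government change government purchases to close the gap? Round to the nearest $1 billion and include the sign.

Spending multiplier = 1/(1 − MPC) = 1/(1 − 0.89) = 1/0.11 ≈ 9.091.
Need ΔY = −$738 billion, so ΔG = ΔY/k = (−$738 billion) × 0.11 ≈ −$81 billion.
The government should cut government purchases by $81 billion.

−$81 billion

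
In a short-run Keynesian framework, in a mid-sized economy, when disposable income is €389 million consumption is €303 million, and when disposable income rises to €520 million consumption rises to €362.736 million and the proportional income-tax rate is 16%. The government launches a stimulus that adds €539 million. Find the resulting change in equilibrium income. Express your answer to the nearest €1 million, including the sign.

+€874 million

MPC = ΔC/ΔYd = (362.736 − 303)/(520 − 389) = 59.736/131 = 0.456.
Expenditure multiplier = 1/(1 − c(1−t)) = 1/(1 − 0.456×0.84) = 1/0.61696 ≈ 1.621.
ΔY = k × ΔG = (+€539 million) / 0.61696 ≈ +€874 million.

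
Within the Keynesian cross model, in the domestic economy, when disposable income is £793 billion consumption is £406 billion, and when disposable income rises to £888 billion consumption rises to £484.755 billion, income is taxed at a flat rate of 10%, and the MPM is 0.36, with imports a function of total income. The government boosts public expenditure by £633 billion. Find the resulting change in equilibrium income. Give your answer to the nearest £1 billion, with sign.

+£1,031 billion

MPC = ΔC/ΔYd = (484.755 − 406)/(888 − 793) = 78.755/95 = 0.829.
Expenditure multiplier = 1/(1 − c(1−t) + m) = 1/(1 − 0.829×0.9 + 0.36) = 1/0.6139 ≈ 1.629.
ΔY = k × ΔG = (+£633 billion) / 0.6139 ≈ +£1,031 billion.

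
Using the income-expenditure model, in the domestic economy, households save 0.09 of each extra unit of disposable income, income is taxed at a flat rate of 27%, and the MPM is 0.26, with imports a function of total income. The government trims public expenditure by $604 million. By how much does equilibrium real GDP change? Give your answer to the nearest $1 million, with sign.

MPC = 1 − MPS = 1 − 0.09 = 0.91.
Government-spending multiplier = 1/(1 − c(1−t) + m) = 1/(1 − 0.91×0.73 + 0.26) = 1/0.5957 ≈ 1.679.
ΔY = k × ΔG = (−$604 million) / 0.5957 ≈ −$1,014 million.

−$1,014 million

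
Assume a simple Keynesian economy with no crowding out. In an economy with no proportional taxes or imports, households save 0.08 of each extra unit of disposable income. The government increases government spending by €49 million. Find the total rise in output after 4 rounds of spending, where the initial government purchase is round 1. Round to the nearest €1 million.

€174 million

MPC = 1 − MPS = 1 − 0.08 = 0.92.
Round 1 adds ΔG = €49 million; each later round is MPC = 0.92 times the previous.
After 4 rounds: 49 + 45.08 + 41.4736 + 38.155712 = ΔG·(1 − c^4)/(1 − c) = 49 × (1 − 0.71639296)/0.08 ≈ €174 million.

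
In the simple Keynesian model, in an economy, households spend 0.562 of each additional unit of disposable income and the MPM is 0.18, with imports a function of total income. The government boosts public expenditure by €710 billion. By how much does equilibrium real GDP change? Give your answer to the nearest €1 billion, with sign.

+€1,149 billion

Expenditure multiplier = 1/(1 − c + m) = 1/(1 − 0.562 + 0.18) = 1/0.618 ≈ 1.618.
ΔY = k × ΔG = (+€710 billion) / 0.618 ≈ +€1,149 billion.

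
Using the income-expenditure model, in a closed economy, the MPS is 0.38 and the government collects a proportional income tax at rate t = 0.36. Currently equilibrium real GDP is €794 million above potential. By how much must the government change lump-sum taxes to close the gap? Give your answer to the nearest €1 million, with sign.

MPC = 1 − MPS = 1 − 0.38 = 0.62.
Spending multiplier = 1/(1 − c(1−t)) = 1/(1 − 0.62×0.64) = 1/0.6032 ≈ 1.658.
Tax multiplier = −c·k = −0.62/0.6032 ≈ −1.028. Need ΔY = −€794 million, so ΔT = ΔY/(−c·k) = −(−€794 million) × 0.6032 / 0.62 ≈ +€772 million.
The government should raise lump-sum taxes by €772 million.

+€772 million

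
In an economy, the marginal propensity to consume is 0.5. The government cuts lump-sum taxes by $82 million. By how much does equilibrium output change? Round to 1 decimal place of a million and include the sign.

A lump-sum tax change of −$82 million shifts disposable income by +$82 million; first-round consumption changes by −c × ΔT = −0.5 × (−$82 million) = +$41 million.
Expenditure multiplier = 1/(1 − MPC) = 1/(1 − 0.5) = 1/0.5 = 2.
The tax multiplier is −c × k = −1, so ΔY = k × (−c·ΔT) = (+$41 million) / 0.5 = +$82 million.

+$82.0 million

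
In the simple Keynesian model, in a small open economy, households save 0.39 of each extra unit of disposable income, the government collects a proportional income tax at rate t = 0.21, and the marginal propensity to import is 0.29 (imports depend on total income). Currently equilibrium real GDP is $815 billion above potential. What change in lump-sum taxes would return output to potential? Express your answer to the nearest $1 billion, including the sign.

+$1,080 billion

MPC = 1 − MPS = 1 − 0.39 = 0.61.
Spending multiplier = 1/(1 − c(1−t) + m) = 1/(1 − 0.61×0.79 + 0.29) = 1/0.8081 ≈ 1.237.
Tax multiplier = −c·k = −0.61/0.8081 ≈ −0.755. Need ΔY = −$815 billion, so ΔT = ΔY/(−c·k) = −(−$815 billion) × 0.8081 / 0.61 ≈ +$1,080 billion.
The government should raise lump-sum taxes by $1,080 billion.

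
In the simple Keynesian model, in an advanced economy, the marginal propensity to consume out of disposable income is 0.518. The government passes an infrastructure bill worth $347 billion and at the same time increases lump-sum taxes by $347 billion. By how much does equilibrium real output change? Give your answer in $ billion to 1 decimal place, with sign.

+$347.0 billion

Expenditure multiplier = 1/(1 − MPC) = 1/(1 − 0.518) = 1/0.482 ≈ 2.075.
ΔG contributes k·ΔG = (+$347 billion) / 0.482 ≈ +$719.9 billion.
ΔT of +$347 billion changes first-round spending by −c·ΔT = −$179.746 billion, contributing k·(−c·ΔT) = (−$179.746 billion) / 0.482 ≈ −$372.9 billion.
With ΔG = ΔT and no other leakages, the balanced-budget multiplier is 1, so ΔY = ΔG = +$347 billion.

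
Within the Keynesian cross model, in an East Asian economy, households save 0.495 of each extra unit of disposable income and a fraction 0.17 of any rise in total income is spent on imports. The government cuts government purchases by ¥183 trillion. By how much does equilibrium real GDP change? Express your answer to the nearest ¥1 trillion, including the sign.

MPC = 1 − MPS = 1 − 0.495 = 0.505.
Expenditure multiplier = 1/(1 − c + m) = 1/(1 − 0.505 + 0.17) = 1/0.665 ≈ 1.504.
ΔY = k × ΔG = (−¥183 trillion) / 0.665 ≈ −¥275 trillion.

−¥275 trillion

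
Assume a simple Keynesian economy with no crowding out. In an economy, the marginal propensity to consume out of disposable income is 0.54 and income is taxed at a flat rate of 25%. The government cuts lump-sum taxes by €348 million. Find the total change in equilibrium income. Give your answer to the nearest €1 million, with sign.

+€316 million

A lump-sum tax change of −€348 million shifts disposable income by +€348 million; first-round consumption changes by −c × ΔT = −0.54 × (−€348 million) = +€187.92 million.
Expenditure multiplier = 1/(1 − c(1−t)) = 1/(1 − 0.54×0.75) = 1/0.595 ≈ 1.681.
The tax multiplier is −c × k ≈ −0.908, so ΔY = k × (−c·ΔT) = (+€187.92 million) / 0.595 ≈ +€316 million.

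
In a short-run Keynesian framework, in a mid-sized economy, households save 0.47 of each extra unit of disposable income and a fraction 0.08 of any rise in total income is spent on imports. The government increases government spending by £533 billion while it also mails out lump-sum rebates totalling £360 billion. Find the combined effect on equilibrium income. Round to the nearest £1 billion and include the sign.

MPC = 1 − MPS = 1 − 0.47 = 0.53.
Expenditure multiplier = 1/(1 − c + m) = 1/(1 − 0.53 + 0.08) = 1/0.55 ≈ 1.818.
ΔG contributes k·ΔG = (+£533 billion) / 0.55 ≈ +£969.1 billion.
ΔT of −£360 billion changes first-round spending by −c·ΔT = +£190.8 billion, contributing k·(−c·ΔT) = (+£190.8 billion) / 0.55 ≈ +£346.9 billion.
Net ΔY = k(ΔG − c·ΔT) = (+£723.8 billion) / 0.55 = +£1,316 billion.

+£1,316 billion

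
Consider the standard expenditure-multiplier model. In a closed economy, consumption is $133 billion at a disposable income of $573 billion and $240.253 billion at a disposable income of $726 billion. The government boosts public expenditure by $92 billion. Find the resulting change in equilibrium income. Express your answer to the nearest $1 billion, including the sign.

+$308 billion

MPC = ΔC/ΔYd = (240.253 − 133)/(726 − 573) = 107.253/153 = 0.701.
Government-spending multiplier = 1/(1 − MPC) = 1/(1 − 0.701) = 1/0.299 ≈ 3.344.
ΔY = k × ΔG = (+$92 billion) / 0.299 ≈ +$308 billion.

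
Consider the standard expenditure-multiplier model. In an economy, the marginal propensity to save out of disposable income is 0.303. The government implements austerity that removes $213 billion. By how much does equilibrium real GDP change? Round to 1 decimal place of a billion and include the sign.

−$703.0 billion

MPC = 1 − MPS = 1 − 0.303 = 0.697.
Spending multiplier = 1/(1 − MPC) = 1/(1 − 0.697) = 1/0.303 ≈ 3.3.
ΔY = k × ΔG = (−$213 billion) / 0.303 ≈ −$703 billion.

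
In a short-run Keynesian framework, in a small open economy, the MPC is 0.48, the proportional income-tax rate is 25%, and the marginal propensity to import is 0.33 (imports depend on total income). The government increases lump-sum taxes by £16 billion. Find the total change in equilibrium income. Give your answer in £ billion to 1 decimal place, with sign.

A lump-sum tax change of +£16 billion shifts disposable income by −£16 billion; first-round consumption changes by −c × ΔT = −0.48 × (+£16 billion) = −£7.68 billion.
Expenditure multiplier = 1/(1 − c(1−t) + m) = 1/(1 − 0.48×0.75 + 0.33) = 1/0.97 ≈ 1.031.
The tax multiplier is −c × k ≈ −0.495, so ΔY = k × (−c·ΔT) = (−£7.68 billion) / 0.97 ≈ −£7.9 billion.

−£7.9 billion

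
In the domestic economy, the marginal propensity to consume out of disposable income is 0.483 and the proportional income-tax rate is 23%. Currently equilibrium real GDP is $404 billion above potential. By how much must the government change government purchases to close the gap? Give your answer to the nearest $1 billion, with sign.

Spending multiplier = 1/(1 − c(1−t)) = 1/(1 − 0.483×0.77) = 1/0.62809 ≈ 1.592.
Need ΔY = −$404 billion, so ΔG = ΔY/k = (−$404 billion) × 0.62809 ≈ −$254 billion.
The government should cut government purchases by $254 billion.

−$254 billion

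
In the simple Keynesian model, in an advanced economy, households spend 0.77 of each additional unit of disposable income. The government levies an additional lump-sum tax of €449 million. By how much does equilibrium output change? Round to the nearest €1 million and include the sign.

A lump-sum tax change of +€449 million shifts disposable income by −€449 million; first-round consumption changes by −c × ΔT = −0.77 × (+€449 million) = −€345.73 million.
Expenditure multiplier = 1/(1 − MPC) = 1/(1 − 0.77) = 1/0.23 ≈ 4.348.
The tax multiplier is −c × k ≈ −3.348, so ΔY = k × (−c·ΔT) = (−€345.73 million) / 0.23 ≈ −€1,503 million.

−€1,503 million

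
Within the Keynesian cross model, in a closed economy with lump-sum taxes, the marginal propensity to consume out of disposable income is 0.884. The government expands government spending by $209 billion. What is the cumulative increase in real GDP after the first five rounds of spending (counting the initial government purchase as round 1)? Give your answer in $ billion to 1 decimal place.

$829.1 billion

Round 1 adds ΔG = $209 billion; each later round is MPC = 0.884 times the previous.
After 5 rounds: 209 + 184.756 + 163.324304 + 144.378684736 + 127.630757306624 = ΔG·(1 − c^5)/(1 − c) = 209 × (1 − 0.539835356263424)/0.116 ≈ $829.1 billion.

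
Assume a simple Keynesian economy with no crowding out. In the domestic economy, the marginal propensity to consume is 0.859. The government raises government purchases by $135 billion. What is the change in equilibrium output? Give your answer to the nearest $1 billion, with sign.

+$957 billion

Spending multiplier = 1/(1 − MPC) = 1/(1 − 0.859) = 1/0.141 ≈ 7.092.
ΔY = k × ΔG = (+$135 billion) / 0.141 ≈ +$957 billion.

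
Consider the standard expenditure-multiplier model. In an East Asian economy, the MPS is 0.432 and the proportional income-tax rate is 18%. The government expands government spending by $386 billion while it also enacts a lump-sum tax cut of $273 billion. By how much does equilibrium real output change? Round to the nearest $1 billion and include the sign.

MPC = 1 − MPS = 1 − 0.432 = 0.568.
Expenditure multiplier = 1/(1 − c(1−t)) = 1/(1 − 0.568×0.82) = 1/0.53424 ≈ 1.872.
ΔG contributes k·ΔG = (+$386 billion) / 0.53424 ≈ +$722.5 billion.
ΔT of −$273 billion changes first-round spending by −c·ΔT = +$155.064 billion, contributing k·(−c·ΔT) = (+$155.064 billion) / 0.53424 ≈ +$290.3 billion.
Net ΔY = k(ΔG − c·ΔT) = (+$541.064 billion) / 0.53424 ≈ +$1,013 billion.

+$1,013 billion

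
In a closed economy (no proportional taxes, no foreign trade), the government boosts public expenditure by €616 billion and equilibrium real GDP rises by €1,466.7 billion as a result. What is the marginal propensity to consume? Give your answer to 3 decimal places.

Implied spending multiplier k = ΔY/ΔG = 1,466.7/616 ≈ 2.381.
Since k = 1/(1 − MPC), MPC = 1 − 1/k = 1 − ΔG/ΔY = 1 − 616/1,466.7 ≈ 0.580.

0.580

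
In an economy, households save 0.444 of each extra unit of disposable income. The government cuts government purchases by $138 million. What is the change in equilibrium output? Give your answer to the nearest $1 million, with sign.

MPC = 1 − MPS = 1 − 0.444 = 0.556.
Government-spending multiplier = 1/(1 − MPC) = 1/(1 − 0.556) = 1/0.444 ≈ 2.252.
ΔY = k × ΔG = (−$138 million) / 0.444 ≈ −$311 million.

−$311 million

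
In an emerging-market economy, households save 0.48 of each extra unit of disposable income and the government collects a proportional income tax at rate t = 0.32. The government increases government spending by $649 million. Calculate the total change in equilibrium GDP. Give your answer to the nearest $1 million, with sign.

+$1,004 million

MPC = 1 − MPS = 1 − 0.48 = 0.52.
Expenditure multiplier = 1/(1 − c(1−t)) = 1/(1 − 0.52×0.68) = 1/0.6464 ≈ 1.547.
ΔY = k × ΔG = (+$649 million) / 0.6464 ≈ +$1,004 million.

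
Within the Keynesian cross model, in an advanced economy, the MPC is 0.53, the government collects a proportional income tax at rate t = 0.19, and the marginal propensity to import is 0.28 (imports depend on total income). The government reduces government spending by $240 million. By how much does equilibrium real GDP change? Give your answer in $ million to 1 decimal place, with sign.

−$282.1 million

Government-spending multiplier = 1/(1 − c(1−t) + m) = 1/(1 − 0.53×0.81 + 0.28) = 1/0.8507 ≈ 1.176.
ΔY = k × ΔG = (−$240 million) / 0.8507 ≈ −$282.1 million.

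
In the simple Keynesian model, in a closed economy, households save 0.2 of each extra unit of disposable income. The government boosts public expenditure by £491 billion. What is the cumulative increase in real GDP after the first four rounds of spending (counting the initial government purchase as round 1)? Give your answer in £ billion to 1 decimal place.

£1,449.4 billion

MPC = 1 − MPS = 1 − 0.2 = 0.8.
Round 1 adds ΔG = £491 billion; each later round is MPC = 0.8 times the previous.
After 4 rounds: 491 + 392.8 + 314.24 + 251.392 = ΔG·(1 − c^4)/(1 − c) = 491 × (1 − 0.4096)/0.2 ≈ £1,449.4 billion.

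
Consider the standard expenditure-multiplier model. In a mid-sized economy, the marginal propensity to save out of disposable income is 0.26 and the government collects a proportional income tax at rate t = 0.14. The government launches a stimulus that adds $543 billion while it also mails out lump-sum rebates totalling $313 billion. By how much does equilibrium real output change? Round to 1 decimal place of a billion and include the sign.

+$2,130.4 billion

MPC = 1 − MPS = 1 − 0.26 = 0.74.
Expenditure multiplier = 1/(1 − c(1−t)) = 1/(1 − 0.74×0.86) = 1/0.3636 ≈ 2.75.
ΔG contributes k·ΔG = (+$543 billion) / 0.3636 ≈ +$1,493.4 billion.
ΔT of −$313 billion changes first-round spending by −c·ΔT = +$231.62 billion, contributing k·(−c·ΔT) = (+$231.62 billion) / 0.3636 ≈ +$637 billion.
Net ΔY = k(ΔG − c·ΔT) = (+$774.62 billion) / 0.3636 ≈ +$2,130.4 billion.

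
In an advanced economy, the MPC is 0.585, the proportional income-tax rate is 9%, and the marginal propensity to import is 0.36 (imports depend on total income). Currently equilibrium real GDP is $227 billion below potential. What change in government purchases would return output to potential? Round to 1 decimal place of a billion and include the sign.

Spending multiplier = 1/(1 − c(1−t) + m) = 1/(1 − 0.585×0.91 + 0.36) = 1/0.82765 ≈ 1.208.
Need ΔY = +$227 billion, so ΔG = ΔY/k = (+$227 billion) × 0.82765 ≈ +$187.9 billion.
The government should increase government purchases by $187.9 billion.

+$187.9 billion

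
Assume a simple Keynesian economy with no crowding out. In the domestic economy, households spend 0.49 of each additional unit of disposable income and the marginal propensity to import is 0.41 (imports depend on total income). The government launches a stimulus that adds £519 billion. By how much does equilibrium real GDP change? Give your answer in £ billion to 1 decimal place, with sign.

+£564.1 billion

Government-spending multiplier = 1/(1 − c + m) = 1/(1 − 0.49 + 0.41) = 1/0.92 ≈ 1.087.
ΔY = k × ΔG = (+£519 billion) / 0.92 ≈ +£564.1 billion.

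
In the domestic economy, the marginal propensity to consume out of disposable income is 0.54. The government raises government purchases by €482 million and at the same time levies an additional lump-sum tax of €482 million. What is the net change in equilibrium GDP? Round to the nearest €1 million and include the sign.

+€482 million

Expenditure multiplier = 1/(1 − MPC) = 1/(1 − 0.54) = 1/0.46 ≈ 2.174.
ΔG contributes k·ΔG = (+€482 million) / 0.46 ≈ +€1,047.8 million.
ΔT of +€482 million changes first-round spending by −c·ΔT = −€260.28 million, contributing k·(−c·ΔT) = (−€260.28 million) / 0.46 ≈ −€565.8 million.
With ΔG = ΔT and no other leakages, the balanced-budget multiplier is 1, so ΔY = ΔG = +€482 million.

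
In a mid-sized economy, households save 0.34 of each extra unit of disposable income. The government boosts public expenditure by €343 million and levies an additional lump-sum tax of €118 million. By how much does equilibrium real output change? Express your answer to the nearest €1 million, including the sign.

+€780 million

MPC = 1 − MPS = 1 − 0.34 = 0.66.
Expenditure multiplier = 1/(1 − MPC) = 1/(1 − 0.66) = 1/0.34 ≈ 2.941.
ΔG contributes k·ΔG = (+€343 million) / 0.34 ≈ +€1,008.8 million.
ΔT of +€118 million changes first-round spending by −c·ΔT = −€77.88 million, contributing k·(−c·ΔT) = (−€77.88 million) / 0.34 ≈ −€229.1 million.
Net ΔY = k(ΔG − c·ΔT) = (+€265.12 million) / 0.34 ≈ +€780 million.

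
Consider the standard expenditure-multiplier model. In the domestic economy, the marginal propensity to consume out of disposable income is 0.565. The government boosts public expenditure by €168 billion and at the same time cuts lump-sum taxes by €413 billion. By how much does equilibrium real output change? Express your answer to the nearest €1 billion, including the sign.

+€923 billion

Expenditure multiplier = 1/(1 − MPC) = 1/(1 − 0.565) = 1/0.435 ≈ 2.299.
ΔG contributes k·ΔG = (+€168 billion) / 0.435 ≈ +€386.2 billion.
ΔT of −€413 billion changes first-round spending by −c·ΔT = +€233.345 billion, contributing k·(−c·ΔT) = (+€233.345 billion) / 0.435 ≈ +€536.4 billion.
Net ΔY = k(ΔG − c·ΔT) = (+€401.345 billion) / 0.435 ≈ +€923 billion.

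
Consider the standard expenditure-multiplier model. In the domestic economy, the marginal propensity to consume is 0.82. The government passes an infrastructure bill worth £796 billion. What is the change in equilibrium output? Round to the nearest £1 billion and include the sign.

+£4,422 billion

Government-spending multiplier = 1/(1 − MPC) = 1/(1 − 0.82) = 1/0.18 ≈ 5.556.
ΔY = k × ΔG = (+£796 billion) / 0.18 ≈ +£4,422 billion.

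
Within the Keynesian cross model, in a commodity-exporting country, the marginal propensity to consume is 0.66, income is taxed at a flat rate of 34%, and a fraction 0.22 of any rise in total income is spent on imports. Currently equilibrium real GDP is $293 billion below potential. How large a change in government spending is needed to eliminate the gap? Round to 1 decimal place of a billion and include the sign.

+$229.8 billion

Spending multiplier = 1/(1 − c(1−t) + m) = 1/(1 − 0.66×0.66 + 0.22) = 1/0.7844 ≈ 1.275.
Need ΔY = +$293 billion, so ΔG = ΔY/k = (+$293 billion) × 0.7844 ≈ +$229.8 billion.
The government should increase government spending by $229.8 billion.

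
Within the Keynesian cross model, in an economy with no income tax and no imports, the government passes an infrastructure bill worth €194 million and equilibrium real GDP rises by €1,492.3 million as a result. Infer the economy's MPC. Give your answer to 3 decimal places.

Implied spending multiplier k = ΔY/ΔG = 1,492.3/194 ≈ 7.6923.
Since k = 1/(1 − MPC), MPC = 1 − 1/k = 1 − ΔG/ΔY = 1 − 194/1,492.3 ≈ 0.870.

0.870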